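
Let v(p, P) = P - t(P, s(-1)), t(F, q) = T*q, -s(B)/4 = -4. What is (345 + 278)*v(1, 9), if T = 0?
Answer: 5607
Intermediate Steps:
s(B) = 16 (s(B) = -4*(-4) = 16)
t(F, q) = 0 (t(F, q) = 0*q = 0)
v(p, P) = P (v(p, P) = P - 1*0 = P + 0 = P)
(345 + 278)*v(1, 9) = (345 + 278)*9 = 623*9 = 5607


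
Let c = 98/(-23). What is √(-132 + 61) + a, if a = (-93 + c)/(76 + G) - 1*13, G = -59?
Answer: -7320/391 + I*√71 ≈ -18.721 + 8.4261*I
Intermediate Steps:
c = -98/23 (c = 98*(-1/23) = -98/23 ≈ -4.2609)
a = -7320/391 (a = (-93 - 98/23)/(76 - 59) - 1*13 = -2237/23/17 - 13 = -2237/23*1/17 - 13 = -2237/391 - 13 = -7320/391 ≈ -18.721)
√(-132 + 61) + a = √(-132 + 61) - 7320/391 = √(-71) - 7320/391 = I*√71 - 7320/391 = -7320/391 + I*√71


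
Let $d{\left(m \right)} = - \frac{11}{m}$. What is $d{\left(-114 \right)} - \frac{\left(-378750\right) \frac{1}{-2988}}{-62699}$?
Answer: $\frac{29221781}{296628969} \approx 0.098513$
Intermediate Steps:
$d{\left(-114 \right)} - \frac{\left(-378750\right) \frac{1}{-2988}}{-62699} = - \frac{11}{-114} - \frac{\left(-378750\right) \frac{1}{-2988}}{-62699} = \left(-11\right) \left(- \frac{1}{114}\right) - \left(-378750\right) \left(- \frac{1}{2988}\right) \left(- \frac{1}{62699}\right) = \frac{11}{114} - \frac{63125}{498} \left(- \frac{1}{62699}\right) = \frac{11}{114} - - \frac{63125}{31224102} = \frac{11}{114} + \frac{63125}{31224102} = \frac{29221781}{296628969}$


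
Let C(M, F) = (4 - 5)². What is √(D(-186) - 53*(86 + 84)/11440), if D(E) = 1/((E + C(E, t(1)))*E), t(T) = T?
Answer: I*√76275340073790/9841260 ≈ 0.88744*I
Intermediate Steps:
C(M, F) = 1 (C(M, F) = (-1)² = 1)
D(E) = 1/(E*(1 + E)) (D(E) = 1/((E + 1)*E) = 1/((1 + E)*E) = 1/(E*(1 + E)))
√(D(-186) - 53*(86 + 84)/11440) = √(1/((-186)*(1 - 186)) - 53*(86 + 84)/11440) = √(-1/186/(-185) - 53*170*(1/11440)) = √(-1/186*(-1/185) - 9010*1/11440) = √(1/34410 - 901/1144) = √(-15501133/19682520) = I*√76275340073790/9841260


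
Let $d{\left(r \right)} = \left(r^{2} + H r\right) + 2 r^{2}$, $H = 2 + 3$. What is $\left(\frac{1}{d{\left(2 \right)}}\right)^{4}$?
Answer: $\frac{1}{234256} \approx 4.2688 \cdot 10^{-6}$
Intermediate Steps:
$H = 5$
$d{\left(r \right)} = 3 r^{2} + 5 r$ ($d{\left(r \right)} = \left(r^{2} + 5 r\right) + 2 r^{2} = 3 r^{2} + 5 r$)
$\left(\frac{1}{d{\left(2 \right)}}\right)^{4} = \left(\frac{1}{2 \left(5 + 3 \cdot 2\right)}\right)^{4} = \left(\frac{1}{2 \left(5 + 6\right)}\right)^{4} = \left(\frac{1}{2 \cdot 11}\right)^{4} = \left(\frac{1}{22}\right)^{4} = \frac{1}{234256}$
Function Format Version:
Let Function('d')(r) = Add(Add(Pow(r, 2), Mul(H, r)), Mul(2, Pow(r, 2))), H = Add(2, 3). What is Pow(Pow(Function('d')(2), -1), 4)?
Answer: Rational(1, 234256) ≈ 4.2688e-6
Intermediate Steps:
H = 5
Function('d')(r) = Add(Mul(3, Pow(r, 2)), Mul(5, r)) (Function('d')(r) = Add(Add(Pow(r, 2), Mul(5, r)), Mul(2, Pow(r, 2))) = Add(Mul(3, Pow(r, 2)), Mul(5, r)))
Pow(Pow(Function('d')(2), -1), 4) = Pow(Pow(Mul(2, Add(5, Mul(3, 2))), -1), 4) = Pow(Pow(Mul(2, Add(5, 6)), -1), 4) = Pow(Pow(Mul(2, 11), -1), 4) = Pow(Pow(22, -1), 4) = Pow(Rational(1, 22), 4) = Rational(1, 234256)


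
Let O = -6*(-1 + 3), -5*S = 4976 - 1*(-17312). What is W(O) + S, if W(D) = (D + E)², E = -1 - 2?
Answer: -21163/5 ≈ -4232.6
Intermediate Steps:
S = -22288/5 (S = -(4976 - 1*(-17312))/5 = -(4976 + 17312)/5 = -⅕*22288 = -22288/5 ≈ -4457.6)
E = -3
O = -12 (O = -6*2 = -12)
W(D) = (-3 + D)² (W(D) = (D - 3)² = (-3 + D)²)
W(O) + S = (-3 - 12)² - 22288/5 = (-15)² - 22288/5 = 225 - 22288/5 = -21163/5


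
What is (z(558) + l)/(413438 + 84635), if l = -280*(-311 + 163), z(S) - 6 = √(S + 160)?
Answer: 41446/498073 + √718/498073 ≈ 0.083266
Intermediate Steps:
z(S) = 6 + √(160 + S) (z(S) = 6 + √(S + 160) = 6 + √(160 + S))
l = 41440 (l = -280*(-148) = 41440)
(z(558) + l)/(413438 + 84635) = ((6 + √(160 + 558)) + 41440)/(413438 + 84635) = ((6 + √718) + 41440)/498073 = (41446 + √718)*(1/498073) = 41446/498073 + √718/498073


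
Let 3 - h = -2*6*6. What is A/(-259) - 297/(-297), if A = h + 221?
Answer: -⅐ ≈ -0.14286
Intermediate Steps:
h = 75 (h = 3 - (-2*6)*6 = 3 - (-12)*6 = 3 - 1*(-72) = 3 + 72 = 75)
A = 296 (A = 75 + 221 = 296)
A/(-259) - 297/(-297) = 296/(-259) - 297/(-297) = 296*(-1/259) - 297*(-1/297) = -8/7 + 1 = -⅐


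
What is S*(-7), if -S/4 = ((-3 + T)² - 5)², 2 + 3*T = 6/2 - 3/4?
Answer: 1785175/5184 ≈ 344.36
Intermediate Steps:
T = 1/12 (T = -⅔ + (6/2 - 3/4)/3 = -⅔ + (6*(½) - 3*¼)/3 = -⅔ + (3 - ¾)/3 = -⅔ + (⅓)*(9/4) = -⅔ + ¾ = 1/12 ≈ 0.083333)
S = -255025/5184 (S = -4*((-3 + 1/12)² - 5)² = -4*((-35/12)² - 5)² = -4*(1225/144 - 5)² = -4*(505/144)² = -4*255025/20736 = -255025/5184 ≈ -49.195)
S*(-7) = -255025/5184*(-7) = 1785175/5184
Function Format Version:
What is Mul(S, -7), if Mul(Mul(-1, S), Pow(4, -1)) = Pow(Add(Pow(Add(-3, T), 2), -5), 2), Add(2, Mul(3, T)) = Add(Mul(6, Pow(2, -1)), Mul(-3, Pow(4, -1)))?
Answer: Rational(1785175, 5184) ≈ 344.36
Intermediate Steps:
T = Rational(1, 12) (T = Add(Rational(-2, 3), Mul(Rational(1, 3), Add(Mul(6, Pow(2, -1)), Mul(-3, Pow(4, -1))))) = Add(Rational(-2, 3), Mul(Rational(1, 3), Add(Mul(6, Rational(1, 2)), Mul(-3, Rational(1, 4))))) = Add(Rational(-2, 3), Mul(Rational(1, 3), Add(3, Rational(-3, 4)))) = Add(Rational(-2, 3), Mul(Rational(1, 3), Rational(9, 4))) = Add(Rational(-2, 3), Rational(3, 4)) = Rational(1, 12) ≈ 0.083333)
S = Rational(-255025, 5184) (S = Mul(-4, Pow(Add(Pow(Add(-3, Rational(1, 12)), 2), -5), 2)) = Mul(-4, Pow(Add(Pow(Rational(-35, 12), 2), -5), 2)) = Mul(-4, Pow(Add(Rational(1225, 144), -5), 2)) = Mul(-4, Pow(Rational(505, 144), 2)) = Mul(-4, Rational(255025, 20736)) = Rational(-255025, 5184) ≈ -49.195)
Mul(S, -7) = Mul(Rational(-255025, 5184), -7) = Rational(1785175, 5184)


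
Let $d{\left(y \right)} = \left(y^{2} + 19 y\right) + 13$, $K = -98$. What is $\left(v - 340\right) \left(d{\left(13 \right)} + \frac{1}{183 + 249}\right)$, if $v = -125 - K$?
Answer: $- \frac{68015743}{432} \approx -1.5744 \cdot 10^{5}$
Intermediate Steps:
$d{\left(y \right)} = 13 + y^{2} + 19 y$
$v = -27$ ($v = -125 - -98 = -125 + 98 = -27$)
$\left(v - 340\right) \left(d{\left(13 \right)} + \frac{1}{183 + 249}\right) = \left(-27 - 340\right) \left(\left(13 + 13^{2} + 19 \cdot 13\right) + \frac{1}{183 + 249}\right) = - 367 \left(\left(13 + 169 + 247\right) + \frac{1}{432}\right) = - 367 \left(429 + \frac{1}{432}\right) = \left(-367\right) \frac{185329}{432} = - \frac{68015743}{432}$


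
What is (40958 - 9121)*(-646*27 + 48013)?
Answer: 973288927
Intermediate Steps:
(40958 - 9121)*(-646*27 + 48013) = 31837*(-17442 + 48013) = 31837*30571 = 973288927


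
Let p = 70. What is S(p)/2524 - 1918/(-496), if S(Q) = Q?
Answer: 609469/156488 ≈ 3.8947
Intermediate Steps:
S(p)/2524 - 1918/(-496) = 70/2524 - 1918/(-496) = 70*(1/2524) - 1918*(-1/496) = 35/1262 + 959/248 = 609469/156488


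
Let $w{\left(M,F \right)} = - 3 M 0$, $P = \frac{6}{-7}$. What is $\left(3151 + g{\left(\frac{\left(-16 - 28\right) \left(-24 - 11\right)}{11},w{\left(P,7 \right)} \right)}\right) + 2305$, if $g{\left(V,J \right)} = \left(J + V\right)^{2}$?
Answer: $25056$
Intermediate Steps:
$P = - \frac{6}{7}$ ($P = 6 \left(- \frac{1}{7}\right) = - \frac{6}{7} \approx -0.85714$)
$w{\left(M,F \right)} = 0$
$\left(3151 + g{\left(\frac{\left(-16 - 28\right) \left(-24 - 11\right)}{11},w{\left(P,7 \right)} \right)}\right) + 2305 = \left(3151 + \left(0 + \frac{\left(-16 - 28\right) \left(-24 - 11\right)}{11}\right)^{2}\right) + 2305 = \left(3151 + \left(0 + \left(-44\right) \left(-35\right) \frac{1}{11}\right)^{2}\right) + 2305 = \left(3151 + \left(0 + 1540 \cdot \frac{1}{11}\right)^{2}\right) + 2305 = \left(3151 + \left(0 + 140\right)^{2}\right) + 2305 = \left(3151 + 140^{2}\right) + 2305 = \left(3151 + 19600\right) + 2305 = 22751 + 2305 = 25056$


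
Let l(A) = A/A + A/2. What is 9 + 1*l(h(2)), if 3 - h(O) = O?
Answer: 21/2 ≈ 10.500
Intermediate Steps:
h(O) = 3 - O
l(A) = 1 + A/2 (l(A) = 1 + A*(1/2) = 1 + A/2)
9 + 1*l(h(2)) = 9 + 1*(1 + (3 - 1*2)/2) = 9 + 1*(1 + (3 - 2)/2) = 9 + 1*(1 + (1/2)*1) = 9 + 1*(1 + 1/2) = 9 + 1*(3/2) = 9 + 3/2 = 21/2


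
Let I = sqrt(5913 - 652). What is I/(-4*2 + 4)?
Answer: -sqrt(5261)/4 ≈ -18.133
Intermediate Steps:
I = sqrt(5261) ≈ 72.533
I/(-4*2 + 4) = sqrt(5261)/(-4*2 + 4) = sqrt(5261)/(-8 + 4) = sqrt(5261)/(-4) = sqrt(5261)*(-1/4) = -sqrt(5261)/4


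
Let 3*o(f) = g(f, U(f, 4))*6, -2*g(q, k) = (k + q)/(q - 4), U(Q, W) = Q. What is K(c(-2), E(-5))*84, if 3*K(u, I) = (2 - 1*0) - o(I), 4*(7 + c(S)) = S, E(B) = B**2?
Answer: 368/3 ≈ 122.67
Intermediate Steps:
g(q, k) = -(k + q)/(2*(-4 + q)) (g(q, k) = -(k + q)/(2*(q - 4)) = -(k + q)/(2*(-4 + q)))
o(f) = -2*f/(-4 + f) (o(f) = (((-f - f)/(2*(-4 + f)))*6)/3 = (((-2*f)/(2*(-4 + f)))*6)/3 = (-f/(-4 + f)*6)/3 = (-6*f/(-4 + f))/3 = -2*f/(-4 + f))
c(S) = -7 + S/4
K(u, I) = 2/3 + 2*I/(3*(-4 + I)) (K(u, I) = ((2 - 1*0) - (-2)*I/(-4 + I))/3 = ((2 + 0) + 2*I/(-4 + I))/3 = (2 + 2*I/(-4 + I))/3 = 2/3 + 2*I/(3*(-4 + I)))
K(c(-2), E(-5))*84 = (4*(-2 + (-5)**2)/(3*(-4 + (-5)**2)))*84 = (4*(-2 + 25)/(3*(-4 + 25)))*84 = ((4/3)*23/21)*84 = ((4/3)*(1/21)*23)*84 = (92/63)*84 = 368/3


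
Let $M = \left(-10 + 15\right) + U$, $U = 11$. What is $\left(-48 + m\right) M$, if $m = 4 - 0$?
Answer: $-704$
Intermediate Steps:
$M = 16$ ($M = \left(-10 + 15\right) + 11 = 5 + 11 = 16$)
$m = 4$ ($m = 4 + 0 = 4$)
$\left(-48 + m\right) M = \left(-48 + 4\right) 16 = \left(-44\right) 16 = -704$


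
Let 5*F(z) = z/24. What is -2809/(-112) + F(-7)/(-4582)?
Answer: 48265667/1924440 ≈ 25.080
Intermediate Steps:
F(z) = z/120 (F(z) = (z/24)/5 = z/120)
-2809/(-112) + F(-7)/(-4582) = -2809/(-112) + ((1/120)*(-7))/(-4582) = -2809*(-1/112) - 7/120*(-1/4582) = 2809/112 + 7/549840 = 48265667/1924440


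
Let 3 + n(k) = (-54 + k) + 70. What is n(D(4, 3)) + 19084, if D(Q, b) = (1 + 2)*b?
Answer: 19106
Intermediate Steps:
D(Q, b) = 3*b
n(k) = 13 + k (n(k) = -3 + ((-54 + k) + 70) = -3 + (16 + k) = 13 + k)
n(D(4, 3)) + 19084 = (13 + 3*3) + 19084 = (13 + 9) + 19084 = 22 + 19084 = 19106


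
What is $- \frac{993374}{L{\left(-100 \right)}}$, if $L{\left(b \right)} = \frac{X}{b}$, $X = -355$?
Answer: $- \frac{19867480}{71} \approx -2.7982 \cdot 10^{5}$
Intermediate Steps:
$L{\left(b \right)} = - \frac{355}{b}$
$- \frac{993374}{L{\left(-100 \right)}} = - \frac{993374}{\left(-355\right) \frac{1}{-100}} = - \frac{993374}{\left(-355\right) \left(- \frac{1}{100}\right)} = - \frac{993374}{\frac{71}{20}} = \left(-993374\right) \frac{20}{71} = - \frac{19867480}{71}$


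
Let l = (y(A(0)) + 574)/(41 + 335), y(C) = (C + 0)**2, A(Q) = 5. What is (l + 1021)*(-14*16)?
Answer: -10765860/47 ≈ -2.2906e+5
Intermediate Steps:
y(C) = C**2
l = 599/376 (l = (5**2 + 574)/(41 + 335) = (25 + 574)/376 = 599*(1/376) = 599/376 ≈ 1.5931)
(l + 1021)*(-14*16) = (599/376 + 1021)*(-14*16) = (384495/376)*(-224) = -10765860/47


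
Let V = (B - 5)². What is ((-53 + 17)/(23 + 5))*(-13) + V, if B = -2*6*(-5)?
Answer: 21292/7 ≈ 3041.7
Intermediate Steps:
B = 60 (B = -12*(-5) = 60)
V = 3025 (V = (60 - 5)² = 55² = 3025)
((-53 + 17)/(23 + 5))*(-13) + V = ((-53 + 17)/(23 + 5))*(-13) + 3025 = -36/28*(-13) + 3025 = -36*1/28*(-13) + 3025 = -9/7*(-13) + 3025 = 117/7 + 3025 = 21292/7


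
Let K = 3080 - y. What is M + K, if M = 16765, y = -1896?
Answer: 21741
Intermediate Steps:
K = 4976 (K = 3080 - 1*(-1896) = 3080 + 1896 = 4976)
M + K = 16765 + 4976 = 21741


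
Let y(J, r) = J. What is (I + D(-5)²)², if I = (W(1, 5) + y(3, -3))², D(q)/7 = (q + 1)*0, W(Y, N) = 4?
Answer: 2401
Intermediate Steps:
D(q) = 0 (D(q) = 7*((q + 1)*0) = 7*((1 + q)*0) = 7*0 = 0)
I = 49 (I = (4 + 3)² = 7² = 49)
(I + D(-5)²)² = (49 + 0²)² = (49 + 0)² = 49² = 2401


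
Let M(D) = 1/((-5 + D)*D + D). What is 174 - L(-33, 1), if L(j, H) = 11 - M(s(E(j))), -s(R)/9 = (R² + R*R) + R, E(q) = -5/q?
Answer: 24511096/150285 ≈ 163.10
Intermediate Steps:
s(R) = -18*R² - 9*R (s(R) = -9*((R² + R*R) + R) = -9*((R² + R²) + R) = -9*(2*R² + R) = -9*(R + 2*R²) = -18*R² - 9*R)
M(D) = 1/(D + D*(-5 + D)) (M(D) = 1/(D*(-5 + D) + D) = 1/(D + D*(-5 + D)))
L(j, H) = 11 - j/(45*(1 - 10/j)*(-4 + 45*(1 - 10/j)/j)) (L(j, H) = 11 - 1/(((-9*(-5/j)*(1 + 2*(-5/j))))*(-4 - 9*(-5/j)*(1 + 2*(-5/j)))) = 11 - 1/(((-9*(-5/j)*(1 - 10/j)))*(-4 - 9*(-5/j)*(1 - 10/j))) = 11 - 1/((45*(1 - 10/j)/j)*(-4 + 45*(1 - 10/j)/j)) = 11 - j/(45*(1 - 10/j))/(-4 + 45*(1 - 10/j)/j) = 11 - j/(45*(1 - 10/j)*(-4 + 45*(1 - 10/j)/j)))
174 - L(-33, 1) = 174 - ((-33)⁴ + 495*(-10 - 33)*(450 - 45*(-33) + 4*(-33)²))/(45*(-10 - 33)*(450 - 45*(-33) + 4*(-33)²)) = 174 - (1185921 + 495*(-43)*(450 + 1485 + 4*1089))/(45*(-43)*(450 + 1485 + 4*1089)) = 174 - (-1)*(1185921 + 495*(-43)*(450 + 1485 + 4356))/(45*43*(450 + 1485 + 4356)) = 174 - (-1)*(1185921 + 495*(-43)*6291)/(45*43*6291) = 174 - (-1)*(1185921 - 133903935)/(45*43*6291) = 174 - (-1)*(-132718014)/(45*43*6291) = 174 - 1*1638494/150285 = 174 - 1638494/150285 = 24511096/150285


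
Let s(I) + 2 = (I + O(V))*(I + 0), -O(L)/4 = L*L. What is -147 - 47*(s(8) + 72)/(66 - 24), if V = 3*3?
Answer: 54676/21 ≈ 2603.6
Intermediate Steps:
V = 9
O(L) = -4*L**2 (O(L) = -4*L*L = -4*L**2)
s(I) = -2 + I*(-324 + I) (s(I) = -2 + (I - 4*9**2)*(I + 0) = -2 + (I - 4*81)*I = -2 + (I - 324)*I = -2 + (-324 + I)*I = -2 + I*(-324 + I))
-147 - 47*(s(8) + 72)/(66 - 24) = -147 - 47*((-2 + 8**2 - 324*8) + 72)/(66 - 24) = -147 - 47*((-2 + 64 - 2592) + 72)/42 = -147 - 47*(-2530 + 72)/42 = -147 - (-115526)/42 = -147 - 47*(-1229/21) = -147 + 57763/21 = 54676/21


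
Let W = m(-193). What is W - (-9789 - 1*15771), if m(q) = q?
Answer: 25367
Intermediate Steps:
W = -193
W - (-9789 - 1*15771) = -193 - (-9789 - 1*15771) = -193 - (-9789 - 15771) = -193 - 1*(-25560) = -193 + 25560 = 25367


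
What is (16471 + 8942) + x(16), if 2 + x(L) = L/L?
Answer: 25412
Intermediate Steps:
x(L) = -1 (x(L) = -2 + L/L = -2 + 1 = -1)
(16471 + 8942) + x(16) = (16471 + 8942) - 1 = 25413 - 1 = 25412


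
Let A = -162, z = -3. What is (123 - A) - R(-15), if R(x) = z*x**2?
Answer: 960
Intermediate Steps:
R(x) = -3*x**2
(123 - A) - R(-15) = (123 - 1*(-162)) - (-3)*(-15)**2 = (123 + 162) - (-3)*225 = 285 - 1*(-675) = 285 + 675 = 960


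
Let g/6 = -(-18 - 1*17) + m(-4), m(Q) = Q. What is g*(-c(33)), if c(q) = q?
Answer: -6138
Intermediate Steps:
g = 186 (g = 6*(-(-18 - 1*17) - 4) = 6*(-(-18 - 17) - 4) = 6*(-1*(-35) - 4) = 6*(35 - 4) = 6*31 = 186)
g*(-c(33)) = 186*(-1*33) = 186*(-33) = -6138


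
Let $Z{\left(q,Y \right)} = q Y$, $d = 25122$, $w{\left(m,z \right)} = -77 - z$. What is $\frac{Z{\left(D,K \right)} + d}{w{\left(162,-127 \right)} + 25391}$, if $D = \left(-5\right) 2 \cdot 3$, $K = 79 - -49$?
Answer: $\frac{21282}{25441} \approx 0.83652$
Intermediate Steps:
$K = 128$ ($K = 79 + 49 = 128$)
$D = -30$ ($D = \left(-10\right) 3 = -30$)
$Z{\left(q,Y \right)} = Y q$
$\frac{Z{\left(D,K \right)} + d}{w{\left(162,-127 \right)} + 25391} = \frac{128 \left(-30\right) + 25122}{\left(-77 - -127\right) + 25391} = \frac{-3840 + 25122}{\left(-77 + 127\right) + 25391} = \frac{21282}{50 + 25391} = \frac{21282}{25441}$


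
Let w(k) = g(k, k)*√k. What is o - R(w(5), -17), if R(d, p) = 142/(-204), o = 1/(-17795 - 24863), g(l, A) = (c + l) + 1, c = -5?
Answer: 757154/1087779 ≈ 0.69605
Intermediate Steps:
g(l, A) = -4 + l (g(l, A) = (-5 + l) + 1 = -4 + l)
w(k) = √k*(-4 + k) (w(k) = (-4 + k)*√k = √k*(-4 + k))
o = -1/42658 (o = 1/(-42658) = -1/42658 ≈ -2.3442e-5)
R(d, p) = -71/102 (R(d, p) = 142*(-1/204) = -71/102)
o - R(w(5), -17) = -1/42658 - 1*(-71/102) = -1/42658 + 71/102 = 757154/1087779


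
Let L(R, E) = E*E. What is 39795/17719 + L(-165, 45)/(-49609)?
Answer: 1938309180/879021871 ≈ 2.2051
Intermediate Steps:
L(R, E) = E²
39795/17719 + L(-165, 45)/(-49609) = 39795/17719 + 45²/(-49609) = 39795*(1/17719) + 2025*(-1/49609) = 39795/17719 - 2025/49609 = 1938309180/879021871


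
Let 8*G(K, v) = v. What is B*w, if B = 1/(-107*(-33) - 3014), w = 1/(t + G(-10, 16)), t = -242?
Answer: -1/124080 ≈ -8.0593e-6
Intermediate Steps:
G(K, v) = v/8
w = -1/240 (w = 1/(-242 + (⅛)*16) = 1/(-242 + 2) = 1/(-240) = -1/240 ≈ -0.0041667)
B = 1/517 (B = 1/(3531 - 3014) = 1/517 ≈ 0.0019342)
B*w = (1/517)*(-1/240) = -1/124080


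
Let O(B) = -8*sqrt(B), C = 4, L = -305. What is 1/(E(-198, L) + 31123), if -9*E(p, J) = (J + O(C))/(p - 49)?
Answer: 741/23062036 ≈ 3.2131e-5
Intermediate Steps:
E(p, J) = -(-16 + J)/(9*(-49 + p)) (E(p, J) = -(J - 8*sqrt(4))/(9*(p - 49)) = -(J - 8*2)/(9*(-49 + p)) = -(J - 16)/(9*(-49 + p)) = -(-16 + J)/(9*(-49 + p)))
1/(E(-198, L) + 31123) = 1/((16 - 1*(-305))/(9*(-49 - 198)) + 31123) = 1/((1/9)*(16 + 305)/(-247) + 31123) = 1/((1/9)*(-1/247)*321 + 31123) = 1/(-107/741 + 31123) = 1/(23062036/741) = 741/23062036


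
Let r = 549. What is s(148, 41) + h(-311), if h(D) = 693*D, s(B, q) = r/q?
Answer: -8835894/41 ≈ -2.1551e+5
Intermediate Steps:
s(B, q) = 549/q
s(148, 41) + h(-311) = 549/41 + 693*(-311) = 549*(1/41) - 215523 = 549/41 - 215523 = -8835894/41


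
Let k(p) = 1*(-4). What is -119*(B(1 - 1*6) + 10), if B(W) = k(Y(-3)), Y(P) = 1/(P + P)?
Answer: -714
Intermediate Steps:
Y(P) = 1/(2*P)
k(p) = -4
B(W) = -4
-119*(B(1 - 1*6) + 10) = -119*(-4 + 10) = -119*6 = -714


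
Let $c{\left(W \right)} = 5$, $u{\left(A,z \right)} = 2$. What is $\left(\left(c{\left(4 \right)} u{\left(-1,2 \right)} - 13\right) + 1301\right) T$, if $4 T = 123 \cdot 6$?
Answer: $239481$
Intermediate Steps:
$T = \frac{369}{2}$ ($T = \frac{123 \cdot 6}{4} = \frac{1}{4} \cdot 738 = \frac{369}{2} \approx 184.5$)
$\left(\left(c{\left(4 \right)} u{\left(-1,2 \right)} - 13\right) + 1301\right) T = \left(\left(5 \cdot 2 - 13\right) + 1301\right) \frac{369}{2} = \left(\left(10 - 13\right) + 1301\right) \frac{369}{2} = \left(-3 + 1301\right) \frac{369}{2} = 1298 \cdot \frac{369}{2} = 239481$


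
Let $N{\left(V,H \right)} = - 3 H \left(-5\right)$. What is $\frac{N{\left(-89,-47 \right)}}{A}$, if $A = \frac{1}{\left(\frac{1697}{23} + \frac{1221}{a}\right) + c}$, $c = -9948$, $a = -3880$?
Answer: $\frac{124249657263}{17848} \approx 6.9615 \cdot 10^{6}$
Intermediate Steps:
$A = - \frac{89240}{881203243}$ ($A = \frac{1}{\left(\frac{1697}{23} + \frac{1221}{-3880}\right) - 9948} = \frac{1}{\left(1697 \cdot \frac{1}{23} + 1221 \left(- \frac{1}{3880}\right)\right) - 9948} = \frac{1}{\left(\frac{1697}{23} - \frac{1221}{3880}\right) - 9948} = \frac{1}{\frac{6556277}{89240} - 9948} = \frac{1}{- \frac{881203243}{89240}} = - \frac{89240}{881203243} \approx -0.00010127$)
$N{\left(V,H \right)} = 15 H$
$\frac{N{\left(-89,-47 \right)}}{A} = \frac{15 \left(-47\right)}{- \frac{89240}{881203243}} = \left(-705\right) \left(- \frac{881203243}{89240}\right) = \frac{124249657263}{17848}$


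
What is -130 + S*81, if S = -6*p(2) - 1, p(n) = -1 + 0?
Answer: 275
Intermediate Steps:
p(n) = -1
S = 5 (S = -6*(-1) - 1 = 6 - 1 = 5)
-130 + S*81 = -130 + 5*81 = -130 + 405 = 275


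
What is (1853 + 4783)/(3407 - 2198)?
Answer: 2212/403 ≈ 5.4888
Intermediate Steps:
(1853 + 4783)/(3407 - 2198) = 6636/1209 = 6636*(1/1209) = 2212/403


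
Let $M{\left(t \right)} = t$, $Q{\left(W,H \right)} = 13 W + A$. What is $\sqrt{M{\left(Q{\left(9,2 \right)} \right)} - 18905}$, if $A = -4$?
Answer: $18 i \sqrt{58} \approx 137.08 i$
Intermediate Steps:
$Q{\left(W,H \right)} = -4 + 13 W$ ($Q{\left(W,H \right)} = 13 W - 4 = -4 + 13 W$)
$\sqrt{M{\left(Q{\left(9,2 \right)} \right)} - 18905} = \sqrt{\left(-4 + 13 \cdot 9\right) - 18905} = \sqrt{\left(-4 + 117\right) - 18905} = \sqrt{113 - 18905} = \sqrt{-18792} = 18 i \sqrt{58}$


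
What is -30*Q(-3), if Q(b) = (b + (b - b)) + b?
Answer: 180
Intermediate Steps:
Q(b) = 2*b (Q(b) = (b + 0) + b = b + b = 2*b)
-30*Q(-3) = -60*(-3) = -30*(-6) = 180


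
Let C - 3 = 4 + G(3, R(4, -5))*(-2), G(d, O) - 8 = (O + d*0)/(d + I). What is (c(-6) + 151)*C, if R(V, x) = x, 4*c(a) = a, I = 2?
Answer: -2093/2 ≈ -1046.5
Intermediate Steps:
c(a) = a/4
G(d, O) = 8 + O/(2 + d) (G(d, O) = 8 + (O + d*0)/(d + 2) = 8 + (O + 0)/(2 + d) = 8 + O/(2 + d))
C = -7 (C = 3 + (4 + ((16 - 5 + 8*3)/(2 + 3))*(-2)) = 3 + (4 + ((16 - 5 + 24)/5)*(-2)) = 3 + (4 + ((⅕)*35)*(-2)) = 3 + (4 + 7*(-2)) = 3 + (4 - 14) = 3 - 10 = -7)
(c(-6) + 151)*C = ((¼)*(-6) + 151)*(-7) = (-3/2 + 151)*(-7) = (299/2)*(-7) = -2093/2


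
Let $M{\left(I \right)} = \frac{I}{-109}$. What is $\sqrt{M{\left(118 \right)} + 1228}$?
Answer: $\frac{\sqrt{14577006}}{109} \approx 35.027$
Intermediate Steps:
$M{\left(I \right)} = - \frac{I}{109}$ ($M{\left(I \right)} = I \left(- \frac{1}{109}\right) = - \frac{I}{109}$)
$\sqrt{M{\left(118 \right)} + 1228} = \sqrt{\left(- \frac{1}{109}\right) 118 + 1228} = \sqrt{- \frac{118}{109} + 1228} = \sqrt{\frac{133734}{109}} = \frac{\sqrt{14577006}}{109}$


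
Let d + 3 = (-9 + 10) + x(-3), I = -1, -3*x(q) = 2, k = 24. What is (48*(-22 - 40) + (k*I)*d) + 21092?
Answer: 18180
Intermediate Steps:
x(q) = -⅔ (x(q) = -⅓*2 = -⅔)
d = -8/3 (d = -3 + ((-9 + 10) - ⅔) = -3 + (1 - ⅔) = -3 + ⅓ = -8/3 ≈ -2.6667)
(48*(-22 - 40) + (k*I)*d) + 21092 = (48*(-22 - 40) + (24*(-1))*(-8/3)) + 21092 = (48*(-62) - 24*(-8/3)) + 21092 = (-2976 + 64) + 21092 = -2912 + 21092 = 18180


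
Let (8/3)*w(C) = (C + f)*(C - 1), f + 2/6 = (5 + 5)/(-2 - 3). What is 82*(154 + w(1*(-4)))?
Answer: 54407/4 ≈ 13602.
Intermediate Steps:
f = -7/3 (f = -1/3 + (5 + 5)/(-2 - 3) = -1/3 + 10/(-5) = -1/3 + 10*(-1/5) = -1/3 - 2 = -7/3 ≈ -2.3333)
w(C) = 3*(-1 + C)*(-7/3 + C)/8 (w(C) = 3*((C - 7/3)*(C - 1))/8 = 3*((-7/3 + C)*(-1 + C))/8 = 3*((-1 + C)*(-7/3 + C))/8 = 3*(-1 + C)*(-7/3 + C)/8)
82*(154 + w(1*(-4))) = 82*(154 + (7/8 - 5*(-4)/4 + 3*(1*(-4))**2/8)) = 82*(154 + (7/8 - 5/4*(-4) + (3/8)*(-4)**2)) = 82*(154 + (7/8 + 5 + (3/8)*16)) = 82*(154 + (7/8 + 5 + 6)) = 82*(154 + 95/8) = 82*(1327/8) = 54407/4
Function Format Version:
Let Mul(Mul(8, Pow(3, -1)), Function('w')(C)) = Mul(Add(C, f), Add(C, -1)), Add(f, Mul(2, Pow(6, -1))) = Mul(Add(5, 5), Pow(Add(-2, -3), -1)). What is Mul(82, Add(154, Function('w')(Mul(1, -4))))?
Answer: Rational(54407, 4) ≈ 13602.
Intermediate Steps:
f = Rational(-7, 3) (f = Add(Rational(-1, 3), Mul(Add(5, 5), Pow(Add(-2, -3), -1))) = Add(Rational(-1, 3), Mul(10, Pow(-5, -1))) = Add(Rational(-1, 3), Mul(10, Rational(-1, 5))) = Add(Rational(-1, 3), -2) = Rational(-7, 3) ≈ -2.3333)
Function('w')(C) = Mul(Rational(3, 8), Add(-1, C), Add(Rational(-7, 3), C)) (Function('w')(C) = Mul(Rational(3, 8), Mul(Add(C, Rational(-7, 3)), Add(C, -1))) = Mul(Rational(3, 8), Mul(Add(Rational(-7, 3), C), Add(-1, C))) = Mul(Rational(3, 8), Mul(Add(-1, C), Add(Rational(-7, 3), C))) = Mul(Rational(3, 8), Add(-1, C), Add(Rational(-7, 3), C)))
Mul(82, Add(154, Function('w')(Mul(1, -4)))) = Mul(82, Add(154, Add(Rational(7, 8), Mul(Rational(-5, 4), Mul(1, -4)), Mul(Rational(3, 8), Pow(Mul(1, -4), 2))))) = Mul(82, Add(154, Add(Rational(7, 8), Mul(Rational(-5, 4), -4), Mul(Rational(3, 8), Pow(-4, 2))))) = Mul(82, Add(154, Add(Rational(7, 8), 5, Mul(Rational(3, 8), 16)))) = Mul(82, Add(154, Add(Rational(7, 8), 5, 6))) = Mul(82, Add(154, Rational(95, 8))) = Mul(82, Rational(1327, 8)) = Rational(54407, 4)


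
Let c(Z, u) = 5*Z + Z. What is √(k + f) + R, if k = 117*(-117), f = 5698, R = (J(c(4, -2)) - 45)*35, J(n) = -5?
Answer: -1750 + I*√7991 ≈ -1750.0 + 89.392*I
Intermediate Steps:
c(Z, u) = 6*Z
R = -1750 (R = (-5 - 45)*35 = -50*35 = -1750)
k = -13689
√(k + f) + R = √(-13689 + 5698) - 1750 = √(-7991) - 1750 = I*√7991 - 1750 = -1750 + I*√7991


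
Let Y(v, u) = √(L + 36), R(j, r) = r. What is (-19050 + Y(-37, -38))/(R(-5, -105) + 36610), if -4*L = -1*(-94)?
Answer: -3810/7301 + √2/14602 ≈ -0.52175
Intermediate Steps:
L = -47/2 (L = -(-1)*(-94)/4 = -¼*94 = -47/2 ≈ -23.500)
Y(v, u) = 5*√2/2 (Y(v, u) = √(-47/2 + 36) = √(25/2) = 5*√2/2)
(-19050 + Y(-37, -38))/(R(-5, -105) + 36610) = (-19050 + 5*√2/2)/(-105 + 36610) = (-19050 + 5*√2/2)/36505 = (-19050 + 5*√2/2)*(1/36505) = -3810/7301 + √2/14602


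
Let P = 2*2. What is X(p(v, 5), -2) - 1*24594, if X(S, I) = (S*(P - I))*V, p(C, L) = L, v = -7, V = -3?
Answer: -24684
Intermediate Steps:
P = 4
X(S, I) = -3*S*(4 - I) (X(S, I) = (S*(4 - I))*(-3) = -3*S*(4 - I))
X(p(v, 5), -2) - 1*24594 = 3*5*(-4 - 2) - 1*24594 = 3*5*(-6) - 24594 = -90 - 24594 = -24684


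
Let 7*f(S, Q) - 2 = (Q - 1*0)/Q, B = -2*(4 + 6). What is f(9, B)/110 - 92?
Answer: -70837/770 ≈ -91.996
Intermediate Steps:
B = -20 (B = -2*10 = -20)
f(S, Q) = 3/7 (f(S, Q) = 2/7 + ((Q - 1*0)/Q)/7 = 2/7 + ((Q + 0)/Q)/7 = 2/7 + (Q/Q)/7 = 2/7 + (⅐)*1 = 2/7 + ⅐ = 3/7)
f(9, B)/110 - 92 = (3/7)/110 - 92 = (3/7)*(1/110) - 92 = 3/770 - 92 = -70837/770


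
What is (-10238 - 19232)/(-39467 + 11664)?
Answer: 29470/27803 ≈ 1.0600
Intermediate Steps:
(-10238 - 19232)/(-39467 + 11664) = -29470/(-27803) = -29470*(-1/27803) = 29470/27803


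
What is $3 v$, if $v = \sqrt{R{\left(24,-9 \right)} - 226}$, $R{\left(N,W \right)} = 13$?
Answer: $3 i \sqrt{213} \approx 43.784 i$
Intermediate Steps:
$v = i \sqrt{213}$ ($v = \sqrt{13 - 226} = \sqrt{-213} = i \sqrt{213} \approx 14.595 i$)
$3 v = 3 i \sqrt{213}$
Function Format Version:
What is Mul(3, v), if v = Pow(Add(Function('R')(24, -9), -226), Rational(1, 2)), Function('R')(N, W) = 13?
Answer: Mul(3, I, Pow(213, Rational(1, 2))) ≈ Mul(43.784, I)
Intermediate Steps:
v = Mul(I, Pow(213, Rational(1, 2))) (v = Pow(Add(13, -226), Rational(1, 2)) = Pow(-213, Rational(1, 2)) = Mul(I, Pow(213, Rational(1, 2))) ≈ Mul(14.595, I))
Mul(3, v) = Mul(3, Mul(I, Pow(213, Rational(1, 2)))) = Mul(3, I, Pow(213, Rational(1, 2)))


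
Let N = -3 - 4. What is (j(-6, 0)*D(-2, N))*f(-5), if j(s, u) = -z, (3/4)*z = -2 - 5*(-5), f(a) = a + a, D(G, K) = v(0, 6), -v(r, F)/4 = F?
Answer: -7360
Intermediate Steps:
v(r, F) = -4*F
N = -7
D(G, K) = -24 (D(G, K) = -4*6 = -24)
f(a) = 2*a
z = 92/3 (z = 4*(-2 - 5*(-5))/3 = 4*(-2 + 25)/3 = (4/3)*23 = 92/3 ≈ 30.667)
j(s, u) = -92/3 (j(s, u) = -1*92/3 = -92/3)
(j(-6, 0)*D(-2, N))*f(-5) = (-92/3*(-24))*(2*(-5)) = 736*(-10) = -7360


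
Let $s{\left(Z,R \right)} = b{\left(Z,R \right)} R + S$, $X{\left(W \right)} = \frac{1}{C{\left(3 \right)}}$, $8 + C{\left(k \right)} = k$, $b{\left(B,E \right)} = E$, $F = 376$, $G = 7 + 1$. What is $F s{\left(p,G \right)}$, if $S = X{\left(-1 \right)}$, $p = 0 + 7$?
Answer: $\frac{119944}{5} \approx 23989.0$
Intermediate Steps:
$G = 8$
$C{\left(k \right)} = -8 + k$
$X{\left(W \right)} = - \frac{1}{5}$ ($X{\left(W \right)} = \frac{1}{-8 + 3} = \frac{1}{-5} = - \frac{1}{5}$)
$p = 7$
$S = - \frac{1}{5} \approx -0.2$
$s{\left(Z,R \right)} = - \frac{1}{5} + R^{2}$ ($s{\left(Z,R \right)} = R R - \frac{1}{5} = R^{2} - \frac{1}{5} = - \frac{1}{5} + R^{2}$)
$F s{\left(p,G \right)} = 376 \left(- \frac{1}{5} + 8^{2}\right) = 376 \left(- \frac{1}{5} + 64\right) = 376 \cdot \frac{319}{5} = \frac{119944}{5}$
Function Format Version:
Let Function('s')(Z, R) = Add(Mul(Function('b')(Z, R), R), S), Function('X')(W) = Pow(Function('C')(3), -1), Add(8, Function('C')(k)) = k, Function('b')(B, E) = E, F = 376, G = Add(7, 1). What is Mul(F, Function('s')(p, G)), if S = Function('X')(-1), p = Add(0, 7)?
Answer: Rational(119944, 5) ≈ 23989.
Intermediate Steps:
G = 8
Function('C')(k) = Add(-8, k)
Function('X')(W) = Rational(-1, 5) (Function('X')(W) = Pow(Add(-8, 3), -1) = Pow(-5, -1) = Rational(-1, 5))
p = 7
S = Rational(-1, 5) ≈ -0.20000
Function('s')(Z, R) = Add(Rational(-1, 5), Pow(R, 2)) (Function('s')(Z, R) = Add(Mul(R, R), Rational(-1, 5)) = Add(Pow(R, 2), Rational(-1, 5)) = Add(Rational(-1, 5), Pow(R, 2)))
Mul(F, Function('s')(p, G)) = Mul(376, Add(Rational(-1, 5), Pow(8, 2))) = Mul(376, Add(Rational(-1, 5), 64)) = Mul(376, Rational(319, 5)) = Rational(119944, 5)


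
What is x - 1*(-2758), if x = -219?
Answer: 2539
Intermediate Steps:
x - 1*(-2758) = -219 - 1*(-2758) = -219 + 2758 = 2539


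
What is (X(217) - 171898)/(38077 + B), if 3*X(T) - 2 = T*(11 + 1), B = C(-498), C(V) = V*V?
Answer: -513088/858243 ≈ -0.59784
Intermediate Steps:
C(V) = V²
B = 248004 (B = (-498)² = 248004)
X(T) = ⅔ + 4*T (X(T) = ⅔ + (T*(11 + 1))/3 = ⅔ + (T*12)/3 = ⅔ + (12*T)/3 = ⅔ + 4*T)
(X(217) - 171898)/(38077 + B) = ((⅔ + 4*217) - 171898)/(38077 + 248004) = ((⅔ + 868) - 171898)/286081 = (2606/3 - 171898)*(1/286081) = -513088/3*1/286081 = -513088/858243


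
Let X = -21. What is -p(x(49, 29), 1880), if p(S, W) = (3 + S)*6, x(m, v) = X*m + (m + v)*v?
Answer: -7416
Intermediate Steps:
x(m, v) = -21*m + v*(m + v) (x(m, v) = -21*m + (m + v)*v = -21*m + v*(m + v))
p(S, W) = 18 + 6*S
-p(x(49, 29), 1880) = -(18 + 6*(29² - 21*49 + 49*29)) = -(18 + 6*(841 - 1029 + 1421)) = -(18 + 6*1233) = -(18 + 7398) = -1*7416 = -7416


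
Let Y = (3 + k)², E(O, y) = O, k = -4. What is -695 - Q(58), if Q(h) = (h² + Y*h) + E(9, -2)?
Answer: -4126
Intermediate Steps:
Y = 1 (Y = (3 - 4)² = (-1)² = 1)
Q(h) = 9 + h + h² (Q(h) = (h² + 1*h) + 9 = (h² + h) + 9 = (h + h²) + 9 = 9 + h + h²)
-695 - Q(58) = -695 - (9 + 58 + 58²) = -695 - (9 + 58 + 3364) = -695 - 1*3431 = -695 - 3431 = -4126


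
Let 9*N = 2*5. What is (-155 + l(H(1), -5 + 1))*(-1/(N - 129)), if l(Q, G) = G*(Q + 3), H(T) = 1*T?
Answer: -1539/1151 ≈ -1.3371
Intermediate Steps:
H(T) = T
N = 10/9 (N = (2*5)/9 = (1/9)*10 = 10/9 ≈ 1.1111)
l(Q, G) = G*(3 + Q)
(-155 + l(H(1), -5 + 1))*(-1/(N - 129)) = (-155 + (-5 + 1)*(3 + 1))*(-1/(10/9 - 129)) = (-155 - 4*4)*(-1/(-1151/9)) = (-155 - 16)*(-1*(-9/1151)) = -171*9/1151 = -1539/1151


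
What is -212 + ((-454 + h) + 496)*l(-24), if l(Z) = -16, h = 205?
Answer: -4164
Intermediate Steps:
-212 + ((-454 + h) + 496)*l(-24) = -212 + ((-454 + 205) + 496)*(-16) = -212 + (-249 + 496)*(-16) = -212 + 247*(-16) = -212 - 3952 = -4164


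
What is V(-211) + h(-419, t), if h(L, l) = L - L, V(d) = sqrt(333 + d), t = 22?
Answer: sqrt(122) ≈ 11.045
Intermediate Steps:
h(L, l) = 0
V(-211) + h(-419, t) = sqrt(333 - 211) + 0 = sqrt(122) + 0 = sqrt(122)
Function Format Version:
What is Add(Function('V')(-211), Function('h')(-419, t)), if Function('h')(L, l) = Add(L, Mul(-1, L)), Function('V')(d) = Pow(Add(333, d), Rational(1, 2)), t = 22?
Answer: Pow(122, Rational(1, 2)) ≈ 11.045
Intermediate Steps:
Function('h')(L, l) = 0
Add(Function('V')(-211), Function('h')(-419, t)) = Add(Pow(Add(333, -211), Rational(1, 2)), 0) = Add(Pow(122, Rational(1, 2)), 0) = Pow(122, Rational(1, 2))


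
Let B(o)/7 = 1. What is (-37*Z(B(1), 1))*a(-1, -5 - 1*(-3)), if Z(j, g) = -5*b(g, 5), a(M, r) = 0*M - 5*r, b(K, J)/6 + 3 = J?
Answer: 22200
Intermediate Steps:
b(K, J) = -18 + 6*J
B(o) = 7 (B(o) = 7*1 = 7)
a(M, r) = -5*r (a(M, r) = 0 - 5*r = -5*r)
Z(j, g) = -60 (Z(j, g) = -5*(-18 + 6*5) = -5*(-18 + 30) = -5*12 = -60)
(-37*Z(B(1), 1))*a(-1, -5 - 1*(-3)) = (-37*(-60))*(-5*(-5 - 1*(-3))) = 2220*(-5*(-5 + 3)) = 2220*(-5*(-2)) = 2220*10 = 22200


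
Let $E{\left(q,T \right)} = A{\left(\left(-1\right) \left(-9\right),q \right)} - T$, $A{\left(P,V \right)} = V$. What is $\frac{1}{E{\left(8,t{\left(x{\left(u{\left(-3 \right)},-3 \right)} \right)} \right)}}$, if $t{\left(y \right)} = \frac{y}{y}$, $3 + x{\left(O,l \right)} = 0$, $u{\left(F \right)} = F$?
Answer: $\frac{1}{7} \approx 0.14286$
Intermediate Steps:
$x{\left(O,l \right)} = -3$ ($x{\left(O,l \right)} = -3 + 0 = -3$)
$t{\left(y \right)} = 1$
$E{\left(q,T \right)} = q - T$
$\frac{1}{E{\left(8,t{\left(x{\left(u{\left(-3 \right)},-3 \right)} \right)} \right)}} = \frac{1}{8 - 1} = \frac{1}{7}$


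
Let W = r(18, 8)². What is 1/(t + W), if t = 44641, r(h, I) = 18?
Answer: 1/44965 ≈ 2.2240e-5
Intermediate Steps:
W = 324 (W = 18² = 324)
1/(t + W) = 1/(44641 + 324) = 1/44965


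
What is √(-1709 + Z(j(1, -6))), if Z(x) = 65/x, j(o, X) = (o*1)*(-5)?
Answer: I*√1722 ≈ 41.497*I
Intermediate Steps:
j(o, X) = -5*o (j(o, X) = o*(-5) = -5*o)
√(-1709 + Z(j(1, -6))) = √(-1709 + 65/((-5*1))) = √(-1709 + 65/(-5)) = √(-1709 + 65*(-⅕)) = √(-1709 - 13) = √(-1722) = I*√1722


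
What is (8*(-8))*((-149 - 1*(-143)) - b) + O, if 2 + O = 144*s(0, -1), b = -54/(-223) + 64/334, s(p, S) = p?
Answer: 15259918/37241 ≈ 409.76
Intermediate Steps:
b = 16154/37241 (b = -54*(-1/223) + 64*(1/334) = 54/223 + 32/167 = 16154/37241 ≈ 0.43377)
O = -2 (O = -2 + 144*0 = -2 + 0 = -2)
(8*(-8))*((-149 - 1*(-143)) - b) + O = (8*(-8))*((-149 - 1*(-143)) - 1*16154/37241) - 2 = -64*((-149 + 143) - 16154/37241) - 2 = -64*(-6 - 16154/37241) - 2 = -64*(-239600/37241) - 2 = 15334400/37241 - 2 = 15259918/37241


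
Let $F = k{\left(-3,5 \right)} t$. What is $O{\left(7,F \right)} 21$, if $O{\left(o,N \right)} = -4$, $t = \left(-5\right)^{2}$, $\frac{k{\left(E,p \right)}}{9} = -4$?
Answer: $-84$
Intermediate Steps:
$k{\left(E,p \right)} = -36$ ($k{\left(E,p \right)} = 9 \left(-4\right) = -36$)
$t = 25$
$F = -900$ ($F = \left(-36\right) 25 = -900$)
$O{\left(7,F \right)} 21 = \left(-4\right) 21 = -84$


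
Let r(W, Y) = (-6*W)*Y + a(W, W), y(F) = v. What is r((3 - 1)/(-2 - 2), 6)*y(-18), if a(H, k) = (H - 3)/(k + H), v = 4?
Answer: 86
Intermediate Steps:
a(H, k) = (-3 + H)/(H + k)
y(F) = 4
r(W, Y) = (-3 + W)/(2*W) - 6*W*Y (r(W, Y) = (-6*W)*Y + (-3 + W)/(W + W) = -6*W*Y + (-3 + W)/((2*W)) = -6*W*Y + (1/(2*W))*(-3 + W) = -6*W*Y + (-3 + W)/(2*W) = (-3 + W)/(2*W) - 6*W*Y)
r((3 - 1)/(-2 - 2), 6)*y(-18) = ((-3 + (3 - 1)/(-2 - 2) - 12*6*((3 - 1)/(-2 - 2))²)/(2*(((3 - 1)/(-2 - 2)))))*4 = ((-3 + 2/(-4) - 12*6*(2/(-4))²)/(2*((2/(-4)))))*4 = ((-3 + 2*(-¼) - 12*6*(2*(-¼))²)/(2*((2*(-¼)))))*4 = ((-3 - ½ - 12*6*(-½)²)/(2*(-½)))*4 = ((½)*(-2)*(-3 - ½ - 12*6*¼))*4 = ((½)*(-2)*(-3 - ½ - 18))*4 = ((½)*(-2)*(-43/2))*4 = (43/2)*4 = 86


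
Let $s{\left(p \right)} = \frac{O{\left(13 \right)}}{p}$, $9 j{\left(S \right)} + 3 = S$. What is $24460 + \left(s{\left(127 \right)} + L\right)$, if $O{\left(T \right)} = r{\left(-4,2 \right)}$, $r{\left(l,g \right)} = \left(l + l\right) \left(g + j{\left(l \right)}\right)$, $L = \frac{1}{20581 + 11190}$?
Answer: $\frac{888243833675}{36314253} \approx 24460.0$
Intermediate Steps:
$L = \frac{1}{31771} \approx 3.1475 \cdot 10^{-5}$
$j{\left(S \right)} = - \frac{1}{3} + \frac{S}{9}$
$r{\left(l,g \right)} = 2 l \left(- \frac{1}{3} + g + \frac{l}{9}\right)$ ($r{\left(l,g \right)} = \left(l + l\right) \left(g + \left(- \frac{1}{3} + \frac{l}{9}\right)\right) = 2 l \left(- \frac{1}{3} + g + \frac{l}{9}\right)$)
$O{\left(T \right)} = - \frac{88}{9}$ ($O{\left(T \right)} = \frac{2}{9} \left(-4\right) \left(-3 - 4 + 9 \cdot 2\right) = \frac{2}{9} \left(-4\right) \left(-3 - 4 + 18\right) = \frac{2}{9} \left(-4\right) 11 = - \frac{88}{9}$)
$s{\left(p \right)} = - \frac{88}{9 p}$
$24460 + \left(s{\left(127 \right)} + L\right) = 24460 + \left(- \frac{88}{9 \cdot 127} + \frac{1}{31771}\right) = 24460 + \left(\left(- \frac{88}{9}\right) \frac{1}{127} + \frac{1}{31771}\right) = 24460 + \left(- \frac{88}{1143} + \frac{1}{31771}\right) = 24460 - \frac{2794705}{36314253} = \frac{888243833675}{36314253}$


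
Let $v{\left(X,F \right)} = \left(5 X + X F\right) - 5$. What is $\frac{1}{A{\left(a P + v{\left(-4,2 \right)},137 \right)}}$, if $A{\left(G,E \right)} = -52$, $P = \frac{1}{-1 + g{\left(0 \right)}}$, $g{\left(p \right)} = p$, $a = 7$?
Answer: $- \frac{1}{52} \approx -0.019231$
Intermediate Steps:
$P = -1$ ($P = \frac{1}{-1 + 0} = \frac{1}{-1} = -1$)
$v{\left(X,F \right)} = -5 + 5 X + F X$ ($v{\left(X,F \right)} = \left(5 X + F X\right) - 5 = -5 + 5 X + F X$)
$\frac{1}{A{\left(a P + v{\left(-4,2 \right)},137 \right)}} = \frac{1}{-52} = - \frac{1}{52}$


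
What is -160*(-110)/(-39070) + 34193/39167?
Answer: 64658131/153025469 ≈ 0.42253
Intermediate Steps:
-160*(-110)/(-39070) + 34193/39167 = 17600*(-1/39070) + 34193*(1/39167) = -1760/3907 + 34193/39167 = 64658131/153025469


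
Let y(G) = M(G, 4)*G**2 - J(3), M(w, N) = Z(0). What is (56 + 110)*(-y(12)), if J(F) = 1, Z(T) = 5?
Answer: -119354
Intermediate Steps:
M(w, N) = 5
y(G) = -1 + 5*G**2 (y(G) = 5*G**2 - 1*1 = 5*G**2 - 1 = -1 + 5*G**2)
(56 + 110)*(-y(12)) = (56 + 110)*(-(-1 + 5*12**2)) = 166*(-(-1 + 5*144)) = 166*(-(-1 + 720)) = 166*(-1*719) = 166*(-719) = -119354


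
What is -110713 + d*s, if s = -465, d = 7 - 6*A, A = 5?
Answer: -100018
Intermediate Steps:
d = -23 (d = 7 - 6*5 = 7 - 30 = -23)
-110713 + d*s = -110713 - 23*(-465) = -110713 + 10695 = -100018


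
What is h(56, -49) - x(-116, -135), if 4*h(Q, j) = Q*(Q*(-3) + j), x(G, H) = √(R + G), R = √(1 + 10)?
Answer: -3038 - I*√(116 - √11) ≈ -3038.0 - 10.615*I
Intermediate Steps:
R = √11 ≈ 3.3166
x(G, H) = √(G + √11) (x(G, H) = √(√11 + G) = √(G + √11))
h(Q, j) = Q*(j - 3*Q)/4 (h(Q, j) = (Q*(Q*(-3) + j))/4 = (Q*(-3*Q + j))/4 = (Q*(j - 3*Q))/4 = Q*(j - 3*Q)/4)
h(56, -49) - x(-116, -135) = (¼)*56*(-49 - 3*56) - √(-116 + √11) = (¼)*56*(-49 - 168) - √(-116 + √11) = (¼)*56*(-217) - √(-116 + √11) = -3038 - √(-116 + √11)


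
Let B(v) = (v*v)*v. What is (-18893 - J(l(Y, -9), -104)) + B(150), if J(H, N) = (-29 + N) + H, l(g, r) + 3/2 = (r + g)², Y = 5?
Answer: 6712451/2 ≈ 3.3562e+6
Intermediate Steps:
B(v) = v³ (B(v) = v²*v = v³)
l(g, r) = -3/2 + (g + r)² (l(g, r) = -3/2 + (r + g)² = -3/2 + (g + r)²)
J(H, N) = -29 + H + N
(-18893 - J(l(Y, -9), -104)) + B(150) = (-18893 - (-29 + (-3/2 + (5 - 9)²) - 104)) + 150³ = (-18893 - (-29 + (-3/2 + (-4)²) - 104)) + 3375000 = (-18893 - (-29 + (-3/2 + 16) - 104)) + 3375000 = (-18893 - (-29 + 29/2 - 104)) + 3375000 = (-18893 - 1*(-237/2)) + 3375000 = (-18893 + 237/2) + 3375000 = -37549/2 + 3375000 = 6712451/2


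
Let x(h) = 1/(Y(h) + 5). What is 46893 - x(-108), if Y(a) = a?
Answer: 4829980/103 ≈ 46893.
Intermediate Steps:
x(h) = 1/(5 + h) (x(h) = 1/(h + 5) = 1/(5 + h))
46893 - x(-108) = 46893 - 1/(5 - 108) = 46893 - 1/(-103) = 46893 - 1*(-1/103) = 46893 + 1/103 = 4829980/103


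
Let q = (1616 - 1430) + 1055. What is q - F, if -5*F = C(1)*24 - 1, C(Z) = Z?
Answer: 6228/5 ≈ 1245.6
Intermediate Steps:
q = 1241 (q = 186 + 1055 = 1241)
F = -23/5 (F = -(1*24 - 1)/5 = -(24 - 1)/5 = -1/5*23 = -23/5 ≈ -4.6000)
q - F = 1241 - 1*(-23/5) = 1241 + 23/5 = 6228/5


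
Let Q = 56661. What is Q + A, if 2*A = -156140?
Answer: -21409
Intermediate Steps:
A = -78070 (A = (1/2)*(-156140) = -78070)
Q + A = 56661 - 78070 = -21409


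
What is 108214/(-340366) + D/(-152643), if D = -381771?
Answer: 18903959764/8659081223 ≈ 2.1831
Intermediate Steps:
108214/(-340366) + D/(-152643) = 108214/(-340366) - 381771/(-152643) = 108214*(-1/340366) - 381771*(-1/152643) = -54107/170183 + 127257/50881 = 18903959764/8659081223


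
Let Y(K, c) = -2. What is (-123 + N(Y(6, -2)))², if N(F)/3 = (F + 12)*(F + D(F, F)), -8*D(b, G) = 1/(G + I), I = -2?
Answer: 8485569/256 ≈ 33147.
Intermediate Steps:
D(b, G) = -1/(8*(-2 + G)) (D(b, G) = -1/(8*(G - 2)) = -1/(8*(-2 + G)))
N(F) = 3*(12 + F)*(F - 1/(-16 + 8*F)) (N(F) = 3*((F + 12)*(F - 1/(-16 + 8*F))) = 3*((12 + F)*(F - 1/(-16 + 8*F))) = 3*(12 + F)*(F - 1/(-16 + 8*F)))
(-123 + N(Y(6, -2)))² = (-123 + 3*(-12 - 1*(-2) + 8*(-2)*(-2 - 2)*(12 - 2))/(8*(-2 - 2)))² = (-123 + (3/8)*(-12 + 2 + 8*(-2)*(-4)*10)/(-4))² = (-123 + (3/8)*(-¼)*(-12 + 2 + 640))² = (-123 + (3/8)*(-¼)*630)² = (-123 - 945/16)² = (-2913/16)² = 8485569/256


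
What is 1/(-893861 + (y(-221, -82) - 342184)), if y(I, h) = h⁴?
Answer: 1/43976131 ≈ 2.2740e-8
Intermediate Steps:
1/(-893861 + (y(-221, -82) - 342184)) = 1/(-893861 + ((-82)⁴ - 342184)) = 1/(-893861 + (45212176 - 342184)) = 1/(-893861 + 44869992) = 1/43976131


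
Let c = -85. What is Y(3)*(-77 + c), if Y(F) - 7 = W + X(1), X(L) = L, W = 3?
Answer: -1782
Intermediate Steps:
Y(F) = 11 (Y(F) = 7 + (3 + 1) = 7 + 4 = 11)
Y(3)*(-77 + c) = 11*(-77 - 85) = 11*(-162) = -1782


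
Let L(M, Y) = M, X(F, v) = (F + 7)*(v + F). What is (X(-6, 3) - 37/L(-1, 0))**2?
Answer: 1156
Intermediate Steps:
X(F, v) = (7 + F)*(F + v)
(X(-6, 3) - 37/L(-1, 0))**2 = (((-6)**2 + 7*(-6) + 7*3 - 6*3) - 37/(-1))**2 = ((36 - 42 + 21 - 18) - 37*(-1))**2 = (-3 + 37)**2 = 34**2 = 1156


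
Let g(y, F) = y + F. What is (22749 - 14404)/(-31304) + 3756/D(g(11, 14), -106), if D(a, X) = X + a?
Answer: -39417923/845208 ≈ -46.637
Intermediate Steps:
g(y, F) = F + y
(22749 - 14404)/(-31304) + 3756/D(g(11, 14), -106) = (22749 - 14404)/(-31304) + 3756/(-106 + (14 + 11)) = 8345*(-1/31304) + 3756/(-106 + 25) = -8345/31304 + 3756/(-81) = -8345/31304 + 3756*(-1/81) = -8345/31304 - 1252/27 = -39417923/845208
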